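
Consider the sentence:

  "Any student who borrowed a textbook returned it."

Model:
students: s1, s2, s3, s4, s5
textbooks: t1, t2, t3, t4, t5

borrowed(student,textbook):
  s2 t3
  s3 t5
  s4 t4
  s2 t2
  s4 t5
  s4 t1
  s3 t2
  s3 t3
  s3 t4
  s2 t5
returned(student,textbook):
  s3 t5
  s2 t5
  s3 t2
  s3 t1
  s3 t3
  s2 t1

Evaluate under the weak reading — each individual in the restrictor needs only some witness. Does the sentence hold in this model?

"it" takes "a textbook" as antecedent — a donkey pronoun bound across the clause boundary.
Weak reading: every student s with some borrowed-textbook has at least one borrowed-textbook t such that returned(s,t).
Per student: s2:✓  s3:✓  s4:✗
s4 has no witness among its borrowed-textbooks.

False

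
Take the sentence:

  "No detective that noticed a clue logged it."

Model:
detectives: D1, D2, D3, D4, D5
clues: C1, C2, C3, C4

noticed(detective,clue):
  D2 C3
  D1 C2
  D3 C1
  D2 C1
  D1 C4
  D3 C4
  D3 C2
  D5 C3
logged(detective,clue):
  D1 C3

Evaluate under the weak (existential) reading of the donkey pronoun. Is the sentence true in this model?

True

"it" takes "a clue" as antecedent — a donkey pronoun bound across the clause boundary.
Truth condition: for no (d,c) with noticed(d,c) does logged(d,c) hold.
Restrictor pairs — does the scope hold? (D1,C2):fails  (D1,C4):fails  (D2,C1):fails  (D2,C3):fails  (D3,C1):fails  (D3,C2):fails  (D3,C4):fails  (D5,C3):fails
Scope holds for no restrictor pair, so the sentence is true.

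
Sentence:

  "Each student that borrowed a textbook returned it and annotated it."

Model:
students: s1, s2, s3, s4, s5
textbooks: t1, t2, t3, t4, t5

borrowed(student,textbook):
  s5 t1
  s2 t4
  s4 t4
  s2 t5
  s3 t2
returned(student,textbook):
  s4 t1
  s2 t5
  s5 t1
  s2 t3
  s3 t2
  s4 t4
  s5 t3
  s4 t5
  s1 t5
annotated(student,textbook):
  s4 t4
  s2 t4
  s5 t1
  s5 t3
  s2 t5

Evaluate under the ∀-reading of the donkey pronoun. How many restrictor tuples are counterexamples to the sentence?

"it" takes "a textbook" as antecedent — a donkey pronoun bound across the clause boundary.
Strong reading: for every (s,t) with borrowed(s,t), returned(s,t) ∧ annotated(s,t).
Restrictor pairs: (s2,t4) ✗  (s2,t5) ✓  (s3,t2) ✗  (s4,t4) ✓  (s5,t1) ✓
Counterexamples (restrictor pairs failing the scope): 2.

2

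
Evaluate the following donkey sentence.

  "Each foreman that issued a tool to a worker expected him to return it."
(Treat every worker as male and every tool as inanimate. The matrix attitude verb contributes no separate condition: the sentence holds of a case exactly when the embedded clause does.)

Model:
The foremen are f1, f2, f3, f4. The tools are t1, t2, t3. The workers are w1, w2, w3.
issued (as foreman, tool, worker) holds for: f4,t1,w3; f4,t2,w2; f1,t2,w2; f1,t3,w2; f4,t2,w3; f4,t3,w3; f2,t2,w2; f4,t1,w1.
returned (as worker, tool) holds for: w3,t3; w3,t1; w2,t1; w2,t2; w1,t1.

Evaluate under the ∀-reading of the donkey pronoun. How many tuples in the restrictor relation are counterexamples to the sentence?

2

"him" takes "a worker" as antecedent and "it" takes "a tool"; both are donkey pronouns co-varying with the restrictor.
Strong reading: for every (f,t,w) with issued(f,t,w), returned(w,t).
Restrictor triples: (f1,t2,w2)→returned(w2,t2) ✓  (f1,t3,w2)→returned(w2,t3) ✗  (f2,t2,w2)→returned(w2,t2) ✓  (f4,t1,w1)→returned(w1,t1) ✓  (f4,t1,w3)→returned(w3,t1) ✓  (f4,t2,w2)→returned(w2,t2) ✓  (f4,t2,w3)→returned(w3,t2) ✗  (f4,t3,w3)→returned(w3,t3) ✓
Counterexamples (restrictor triples failing the scope): 2.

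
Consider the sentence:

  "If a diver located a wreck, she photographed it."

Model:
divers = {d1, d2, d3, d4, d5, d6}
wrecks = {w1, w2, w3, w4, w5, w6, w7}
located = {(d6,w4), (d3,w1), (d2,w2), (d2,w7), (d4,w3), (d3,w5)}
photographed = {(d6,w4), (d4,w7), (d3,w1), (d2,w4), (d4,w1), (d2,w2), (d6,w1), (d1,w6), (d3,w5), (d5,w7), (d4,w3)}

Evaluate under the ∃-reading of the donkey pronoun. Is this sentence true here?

True

"it" takes "a wreck" as antecedent — a donkey pronoun bound across the clause boundary.
Weak reading: every diver d with some located-wreck has at least one located-wreck w such that photographed(d,w).
Per diver: d2:✓  d3:✓  d4:✓  d6:✓
Every diver in the restrictor has a witness.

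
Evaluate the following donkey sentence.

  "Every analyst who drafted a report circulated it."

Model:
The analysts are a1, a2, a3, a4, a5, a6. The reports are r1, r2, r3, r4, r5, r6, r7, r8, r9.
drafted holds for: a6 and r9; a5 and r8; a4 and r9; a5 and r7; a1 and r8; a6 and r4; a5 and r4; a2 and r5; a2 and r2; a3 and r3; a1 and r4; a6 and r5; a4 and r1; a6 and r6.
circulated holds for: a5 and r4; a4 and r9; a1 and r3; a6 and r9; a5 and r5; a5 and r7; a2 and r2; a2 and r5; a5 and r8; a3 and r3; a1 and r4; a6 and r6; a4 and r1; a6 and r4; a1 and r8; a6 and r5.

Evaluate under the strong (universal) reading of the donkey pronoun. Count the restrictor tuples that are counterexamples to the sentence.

0

"it" takes "a report" as antecedent — a donkey pronoun bound across the clause boundary.
Strong reading: for every (a,r) with drafted(a,r), circulated(a,r).
Restrictor pairs: (a1,r4) ✓  (a1,r8) ✓  (a2,r2) ✓  (a2,r5) ✓  (a3,r3) ✓  (a4,r1) ✓  (a4,r9) ✓  (a5,r4) ✓  (a5,r7) ✓  (a5,r8) ✓  (a6,r4) ✓  (a6,r5) ✓  (a6,r6) ✓  (a6,r9) ✓
Counterexamples (restrictor pairs failing the scope): 0.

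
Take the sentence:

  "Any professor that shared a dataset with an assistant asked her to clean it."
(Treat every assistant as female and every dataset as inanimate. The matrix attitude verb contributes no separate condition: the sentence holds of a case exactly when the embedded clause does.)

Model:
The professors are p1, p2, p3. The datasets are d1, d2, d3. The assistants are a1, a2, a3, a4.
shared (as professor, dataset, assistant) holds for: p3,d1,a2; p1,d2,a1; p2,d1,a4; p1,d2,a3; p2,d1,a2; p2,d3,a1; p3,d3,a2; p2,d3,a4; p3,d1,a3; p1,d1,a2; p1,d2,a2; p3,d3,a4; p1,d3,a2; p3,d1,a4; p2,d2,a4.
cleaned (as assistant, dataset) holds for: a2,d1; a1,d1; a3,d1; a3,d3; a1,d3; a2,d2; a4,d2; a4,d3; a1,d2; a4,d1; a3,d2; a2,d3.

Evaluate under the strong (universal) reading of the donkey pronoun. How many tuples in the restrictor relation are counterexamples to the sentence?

"her" takes "an assistant" as antecedent and "it" takes "a dataset"; both are donkey pronouns co-varying with the restrictor.
Strong reading: for every (p,d,a) with shared(p,d,a), cleaned(a,d).
Restrictor triples: (p1,d1,a2)→cleaned(a2,d1) ✓  (p1,d2,a1)→cleaned(a1,d2) ✓  (p1,d2,a2)→cleaned(a2,d2) ✓  (p1,d2,a3)→cleaned(a3,d2) ✓  (p1,d3,a2)→cleaned(a2,d3) ✓  (p2,d1,a2)→cleaned(a2,d1) ✓  (p2,d1,a4)→cleaned(a4,d1) ✓  (p2,d2,a4)→cleaned(a4,d2) ✓  (p2,d3,a1)→cleaned(a1,d3) ✓  (p2,d3,a4)→cleaned(a4,d3) ✓  (p3,d1,a2)→cleaned(a2,d1) ✓  (p3,d1,a3)→cleaned(a3,d1) ✓  (p3,d1,a4)→cleaned(a4,d1) ✓  (p3,d3,a2)→cleaned(a2,d3) ✓  (p3,d3,a4)→cleaned(a4,d3) ✓
Counterexamples (restrictor triples failing the scope): 0.

0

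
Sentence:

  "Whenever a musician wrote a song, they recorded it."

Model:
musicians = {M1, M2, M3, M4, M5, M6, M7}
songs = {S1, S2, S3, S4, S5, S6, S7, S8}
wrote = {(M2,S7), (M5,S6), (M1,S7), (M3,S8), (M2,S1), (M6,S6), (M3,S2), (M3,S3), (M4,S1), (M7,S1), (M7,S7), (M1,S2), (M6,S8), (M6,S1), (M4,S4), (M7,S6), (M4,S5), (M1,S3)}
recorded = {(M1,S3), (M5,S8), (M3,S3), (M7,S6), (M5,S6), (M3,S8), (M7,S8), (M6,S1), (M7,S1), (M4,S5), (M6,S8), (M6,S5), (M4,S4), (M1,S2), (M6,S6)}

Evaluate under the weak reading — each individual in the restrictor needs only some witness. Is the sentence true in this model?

"it" takes "a song" as antecedent — a donkey pronoun bound across the clause boundary.
Weak reading: every musician m with some wrote-song has at least one wrote-song s such that recorded(m,s).
Per musician: M1:✓  M2:✗  M3:✓  M4:✓  M5:✓  M6:✓  M7:✓
M2 has no witness among its wrote-songs.

False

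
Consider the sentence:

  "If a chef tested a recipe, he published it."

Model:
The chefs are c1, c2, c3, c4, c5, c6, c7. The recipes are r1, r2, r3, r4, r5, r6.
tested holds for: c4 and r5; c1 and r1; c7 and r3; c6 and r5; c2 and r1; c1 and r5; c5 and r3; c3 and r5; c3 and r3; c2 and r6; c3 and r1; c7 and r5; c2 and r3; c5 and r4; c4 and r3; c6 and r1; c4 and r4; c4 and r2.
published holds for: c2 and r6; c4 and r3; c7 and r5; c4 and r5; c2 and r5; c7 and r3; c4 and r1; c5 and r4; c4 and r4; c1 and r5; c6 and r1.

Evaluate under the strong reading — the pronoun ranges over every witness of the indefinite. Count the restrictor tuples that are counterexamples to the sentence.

"it" takes "a recipe" as antecedent — a donkey pronoun bound across the clause boundary.
Strong reading: for every (c,r) with tested(c,r), published(c,r).
Restrictor pairs: (c1,r1) ✗  (c1,r5) ✓  (c2,r1) ✗  (c2,r3) ✗  (c2,r6) ✓  (c3,r1) ✗  (c3,r3) ✗  (c3,r5) ✗  (c4,r2) ✗  (c4,r3) ✓  (c4,r4) ✓  (c4,r5) ✓  (c5,r3) ✗  (c5,r4) ✓  (c6,r1) ✓  (c6,r5) ✗  (c7,r3) ✓  (c7,r5) ✓
Counterexamples (restrictor pairs failing the scope): 9.

9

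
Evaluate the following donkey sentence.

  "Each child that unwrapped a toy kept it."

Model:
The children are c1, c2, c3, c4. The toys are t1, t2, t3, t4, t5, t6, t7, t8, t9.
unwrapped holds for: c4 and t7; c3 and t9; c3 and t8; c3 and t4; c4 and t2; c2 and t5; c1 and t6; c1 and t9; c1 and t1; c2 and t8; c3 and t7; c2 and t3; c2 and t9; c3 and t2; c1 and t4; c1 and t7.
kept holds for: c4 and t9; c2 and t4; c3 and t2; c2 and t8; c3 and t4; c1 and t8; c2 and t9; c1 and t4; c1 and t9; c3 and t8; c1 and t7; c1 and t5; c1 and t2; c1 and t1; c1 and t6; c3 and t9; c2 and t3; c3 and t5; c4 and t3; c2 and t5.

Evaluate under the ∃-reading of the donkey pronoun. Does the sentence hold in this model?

"it" takes "a toy" as antecedent — a donkey pronoun bound across the clause boundary.
Weak reading: every child c with some unwrapped-toy has at least one unwrapped-toy t such that kept(c,t).
Per child: c1:✓  c2:✓  c3:✓  c4:✗
c4 has no witness among its unwrapped-toys.

False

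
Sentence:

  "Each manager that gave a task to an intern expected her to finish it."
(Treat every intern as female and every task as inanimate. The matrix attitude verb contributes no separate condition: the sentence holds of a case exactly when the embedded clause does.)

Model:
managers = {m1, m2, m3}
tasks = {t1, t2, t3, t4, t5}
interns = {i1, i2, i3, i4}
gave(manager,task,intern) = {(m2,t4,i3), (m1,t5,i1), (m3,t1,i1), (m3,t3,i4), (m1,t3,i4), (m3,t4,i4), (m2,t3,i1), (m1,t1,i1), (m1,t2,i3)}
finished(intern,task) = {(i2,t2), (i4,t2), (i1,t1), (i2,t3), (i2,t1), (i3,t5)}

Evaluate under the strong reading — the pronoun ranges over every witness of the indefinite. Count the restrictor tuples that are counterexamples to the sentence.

7

"her" takes "an intern" as antecedent and "it" takes "a task"; both are donkey pronouns co-varying with the restrictor.
Strong reading: for every (m,t,i) with gave(m,t,i), finished(i,t).
Restrictor triples: (m1,t1,i1)→finished(i1,t1) ✓  (m1,t2,i3)→finished(i3,t2) ✗  (m1,t3,i4)→finished(i4,t3) ✗  (m1,t5,i1)→finished(i1,t5) ✗  (m2,t3,i1)→finished(i1,t3) ✗  (m2,t4,i3)→finished(i3,t4) ✗  (m3,t1,i1)→finished(i1,t1) ✓  (m3,t3,i4)→finished(i4,t3) ✗  (m3,t4,i4)→finished(i4,t4) ✗
Counterexamples (restrictor triples failing the scope): 7.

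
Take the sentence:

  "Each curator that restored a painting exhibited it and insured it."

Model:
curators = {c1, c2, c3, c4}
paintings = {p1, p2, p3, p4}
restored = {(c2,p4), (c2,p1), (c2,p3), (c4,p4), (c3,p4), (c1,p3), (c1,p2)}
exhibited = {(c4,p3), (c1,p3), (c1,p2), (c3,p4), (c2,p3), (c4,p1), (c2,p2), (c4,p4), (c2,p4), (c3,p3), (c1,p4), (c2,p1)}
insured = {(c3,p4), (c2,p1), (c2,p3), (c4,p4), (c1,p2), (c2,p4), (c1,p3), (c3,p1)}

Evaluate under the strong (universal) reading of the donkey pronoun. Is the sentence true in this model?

True

"it" takes "a painting" as antecedent — a donkey pronoun bound across the clause boundary.
Strong reading: for every (c,p) with restored(c,p), exhibited(c,p) ∧ insured(c,p).
Restrictor pairs: (c1,p2) ✓  (c1,p3) ✓  (c2,p1) ✓  (c2,p3) ✓  (c2,p4) ✓  (c3,p4) ✓  (c4,p4) ✓
Every restrictor pair satisfies the scope.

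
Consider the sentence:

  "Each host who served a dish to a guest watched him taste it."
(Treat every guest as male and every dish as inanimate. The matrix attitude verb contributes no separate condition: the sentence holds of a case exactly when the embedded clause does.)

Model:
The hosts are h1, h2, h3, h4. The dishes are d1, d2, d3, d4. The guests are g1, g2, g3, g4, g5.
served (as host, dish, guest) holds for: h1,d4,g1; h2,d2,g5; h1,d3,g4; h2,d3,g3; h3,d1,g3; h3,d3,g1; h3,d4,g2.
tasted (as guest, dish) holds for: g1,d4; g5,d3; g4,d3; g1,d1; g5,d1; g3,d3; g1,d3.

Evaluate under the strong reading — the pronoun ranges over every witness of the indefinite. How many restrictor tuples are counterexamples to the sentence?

3

"him" takes "a guest" as antecedent and "it" takes "a dish"; both are donkey pronouns co-varying with the restrictor.
Strong reading: for every (h,d,g) with served(h,d,g), tasted(g,d).
Restrictor triples: (h1,d3,g4)→tasted(g4,d3) ✓  (h1,d4,g1)→tasted(g1,d4) ✓  (h2,d2,g5)→tasted(g5,d2) ✗  (h2,d3,g3)→tasted(g3,d3) ✓  (h3,d1,g3)→tasted(g3,d1) ✗  (h3,d3,g1)→tasted(g1,d3) ✓  (h3,d4,g2)→tasted(g2,d4) ✗
Counterexamples (restrictor triples failing the scope): 3.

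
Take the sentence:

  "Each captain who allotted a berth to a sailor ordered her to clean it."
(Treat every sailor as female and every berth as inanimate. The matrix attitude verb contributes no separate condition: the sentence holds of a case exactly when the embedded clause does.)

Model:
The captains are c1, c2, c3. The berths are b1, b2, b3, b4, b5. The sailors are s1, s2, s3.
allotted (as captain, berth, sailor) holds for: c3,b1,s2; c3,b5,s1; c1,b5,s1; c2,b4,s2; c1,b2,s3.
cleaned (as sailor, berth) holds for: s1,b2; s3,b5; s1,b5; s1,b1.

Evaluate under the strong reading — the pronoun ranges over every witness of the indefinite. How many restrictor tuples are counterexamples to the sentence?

3

"her" takes "a sailor" as antecedent and "it" takes "a berth"; both are donkey pronouns co-varying with the restrictor.
Strong reading: for every (c,b,s) with allotted(c,b,s), cleaned(s,b).
Restrictor triples: (c1,b2,s3)→cleaned(s3,b2) ✗  (c1,b5,s1)→cleaned(s1,b5) ✓  (c2,b4,s2)→cleaned(s2,b4) ✗  (c3,b1,s2)→cleaned(s2,b1) ✗  (c3,b5,s1)→cleaned(s1,b5) ✓
Counterexamples (restrictor triples failing the scope): 3.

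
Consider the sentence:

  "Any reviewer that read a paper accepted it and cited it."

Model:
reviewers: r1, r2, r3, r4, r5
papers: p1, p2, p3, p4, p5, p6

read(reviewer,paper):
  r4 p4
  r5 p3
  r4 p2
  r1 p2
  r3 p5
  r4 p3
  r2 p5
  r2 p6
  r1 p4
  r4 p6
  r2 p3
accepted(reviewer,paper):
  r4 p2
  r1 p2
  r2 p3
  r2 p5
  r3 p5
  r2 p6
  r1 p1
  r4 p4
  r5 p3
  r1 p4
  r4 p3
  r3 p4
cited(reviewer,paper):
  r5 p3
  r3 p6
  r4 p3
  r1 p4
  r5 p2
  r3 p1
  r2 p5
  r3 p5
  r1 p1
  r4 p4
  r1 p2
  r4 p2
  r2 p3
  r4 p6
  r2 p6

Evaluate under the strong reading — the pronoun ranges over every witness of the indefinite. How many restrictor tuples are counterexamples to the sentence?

"it" takes "a paper" as antecedent — a donkey pronoun bound across the clause boundary.
Strong reading: for every (r,p) with read(r,p), accepted(r,p) ∧ cited(r,p).
Restrictor pairs: (r1,p2) ✓  (r1,p4) ✓  (r2,p3) ✓  (r2,p5) ✓  (r2,p6) ✓  (r3,p5) ✓  (r4,p2) ✓  (r4,p3) ✓  (r4,p4) ✓  (r4,p6) ✗  (r5,p3) ✓
Counterexamples (restrictor pairs failing the scope): 1.

1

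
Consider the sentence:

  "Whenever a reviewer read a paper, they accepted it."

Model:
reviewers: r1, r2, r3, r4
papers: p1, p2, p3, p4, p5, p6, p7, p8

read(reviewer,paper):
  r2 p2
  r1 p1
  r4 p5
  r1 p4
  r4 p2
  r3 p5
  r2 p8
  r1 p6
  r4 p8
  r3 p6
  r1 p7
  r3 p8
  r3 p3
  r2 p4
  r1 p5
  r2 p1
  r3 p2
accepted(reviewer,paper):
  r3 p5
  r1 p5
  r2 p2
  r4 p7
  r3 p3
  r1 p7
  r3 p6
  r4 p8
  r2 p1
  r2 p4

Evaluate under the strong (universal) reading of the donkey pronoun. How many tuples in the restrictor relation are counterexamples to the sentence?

8

"it" takes "a paper" as antecedent — a donkey pronoun bound across the clause boundary.
Strong reading: for every (r,p) with read(r,p), accepted(r,p).
Restrictor pairs: (r1,p1) ✗  (r1,p4) ✗  (r1,p5) ✓  (r1,p6) ✗  (r1,p7) ✓  (r2,p1) ✓  (r2,p2) ✓  (r2,p4) ✓  (r2,p8) ✗  (r3,p2) ✗  (r3,p3) ✓  (r3,p5) ✓  (r3,p6) ✓  (r3,p8) ✗  (r4,p2) ✗  (r4,p5) ✗  (r4,p8) ✓
Counterexamples (restrictor pairs failing the scope): 8.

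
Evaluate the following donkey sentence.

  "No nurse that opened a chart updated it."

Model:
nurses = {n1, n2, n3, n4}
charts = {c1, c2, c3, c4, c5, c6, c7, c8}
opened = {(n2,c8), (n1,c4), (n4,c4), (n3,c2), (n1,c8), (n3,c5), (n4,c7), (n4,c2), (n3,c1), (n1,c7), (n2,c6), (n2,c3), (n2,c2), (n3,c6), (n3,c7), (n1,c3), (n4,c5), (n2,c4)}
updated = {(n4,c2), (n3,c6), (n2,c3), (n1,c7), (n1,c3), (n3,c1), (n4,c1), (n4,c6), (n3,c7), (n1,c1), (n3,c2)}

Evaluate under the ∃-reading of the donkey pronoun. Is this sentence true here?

"it" takes "a chart" as antecedent — a donkey pronoun bound across the clause boundary.
Truth condition: for no (n,c) with opened(n,c) does updated(n,c) hold.
Restrictor pairs — does the scope hold? (n1,c3):holds  (n1,c4):fails  (n1,c7):holds  (n1,c8):fails  (n2,c2):fails  (n2,c3):holds  (n2,c4):fails  (n2,c6):fails  (n2,c8):fails  (n3,c1):holds  (n3,c2):holds  (n3,c5):fails  (n3,c6):holds  (n3,c7):holds  (n4,c2):holds  (n4,c4):fails  (n4,c5):fails  (n4,c7):fails
Scope holds for 8 pair(s), so the sentence is false.

False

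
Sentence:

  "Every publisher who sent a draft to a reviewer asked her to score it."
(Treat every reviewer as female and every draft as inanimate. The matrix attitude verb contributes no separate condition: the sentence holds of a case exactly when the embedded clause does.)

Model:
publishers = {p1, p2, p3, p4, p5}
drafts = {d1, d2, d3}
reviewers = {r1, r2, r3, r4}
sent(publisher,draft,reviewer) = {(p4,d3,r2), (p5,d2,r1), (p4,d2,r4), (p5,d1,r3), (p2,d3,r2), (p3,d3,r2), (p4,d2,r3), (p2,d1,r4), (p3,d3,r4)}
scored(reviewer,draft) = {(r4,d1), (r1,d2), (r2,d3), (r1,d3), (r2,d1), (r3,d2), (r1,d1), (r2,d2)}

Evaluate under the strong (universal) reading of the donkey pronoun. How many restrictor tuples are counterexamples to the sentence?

"her" takes "a reviewer" as antecedent and "it" takes "a draft"; both are donkey pronouns co-varying with the restrictor.
Strong reading: for every (p,d,r) with sent(p,d,r), scored(r,d).
Restrictor triples: (p2,d1,r4)→scored(r4,d1) ✓  (p2,d3,r2)→scored(r2,d3) ✓  (p3,d3,r2)→scored(r2,d3) ✓  (p3,d3,r4)→scored(r4,d3) ✗  (p4,d2,r3)→scored(r3,d2) ✓  (p4,d2,r4)→scored(r4,d2) ✗  (p4,d3,r2)→scored(r2,d3) ✓  (p5,d1,r3)→scored(r3,d1) ✗  (p5,d2,r1)→scored(r1,d2) ✓
Counterexamples (restrictor triples failing the scope): 3.

3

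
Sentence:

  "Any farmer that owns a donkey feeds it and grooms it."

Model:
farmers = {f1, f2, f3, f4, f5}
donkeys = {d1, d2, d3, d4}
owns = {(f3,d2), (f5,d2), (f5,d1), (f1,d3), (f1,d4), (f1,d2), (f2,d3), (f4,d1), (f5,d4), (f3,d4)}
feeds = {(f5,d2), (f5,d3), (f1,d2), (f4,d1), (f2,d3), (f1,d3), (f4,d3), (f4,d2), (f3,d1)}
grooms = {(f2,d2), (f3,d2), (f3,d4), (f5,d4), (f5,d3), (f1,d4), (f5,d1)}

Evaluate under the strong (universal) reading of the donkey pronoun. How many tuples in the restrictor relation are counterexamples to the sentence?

"it" takes "a donkey" as antecedent — a donkey pronoun bound across the clause boundary.
Strong reading: for every (f,d) with owns(f,d), feeds(f,d) ∧ grooms(f,d).
Restrictor pairs: (f1,d2) ✗  (f1,d3) ✗  (f1,d4) ✗  (f2,d3) ✗  (f3,d2) ✗  (f3,d4) ✗  (f4,d1) ✗  (f5,d1) ✗  (f5,d2) ✗  (f5,d4) ✗
Counterexamples (restrictor pairs failing the scope): 10.

10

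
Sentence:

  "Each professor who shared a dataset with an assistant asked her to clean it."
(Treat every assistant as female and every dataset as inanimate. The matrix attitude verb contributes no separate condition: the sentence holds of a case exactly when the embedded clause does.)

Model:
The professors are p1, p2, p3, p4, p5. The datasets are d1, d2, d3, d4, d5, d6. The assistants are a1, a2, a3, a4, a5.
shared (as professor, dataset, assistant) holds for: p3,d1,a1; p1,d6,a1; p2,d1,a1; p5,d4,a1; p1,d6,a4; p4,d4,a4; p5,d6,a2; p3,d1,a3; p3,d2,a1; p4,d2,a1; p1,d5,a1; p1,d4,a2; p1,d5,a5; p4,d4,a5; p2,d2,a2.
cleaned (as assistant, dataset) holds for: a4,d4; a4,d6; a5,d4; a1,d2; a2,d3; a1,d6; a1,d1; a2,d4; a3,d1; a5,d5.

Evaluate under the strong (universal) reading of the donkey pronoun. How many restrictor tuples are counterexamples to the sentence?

4

"her" takes "an assistant" as antecedent and "it" takes "a dataset"; both are donkey pronouns co-varying with the restrictor.
Strong reading: for every (p,d,a) with shared(p,d,a), cleaned(a,d).
Restrictor triples: (p1,d4,a2)→cleaned(a2,d4) ✓  (p1,d5,a1)→cleaned(a1,d5) ✗  (p1,d5,a5)→cleaned(a5,d5) ✓  (p1,d6,a1)→cleaned(a1,d6) ✓  (p1,d6,a4)→cleaned(a4,d6) ✓  (p2,d1,a1)→cleaned(a1,d1) ✓  (p2,d2,a2)→cleaned(a2,d2) ✗  (p3,d1,a1)→cleaned(a1,d1) ✓  (p3,d1,a3)→cleaned(a3,d1) ✓  (p3,d2,a1)→cleaned(a1,d2) ✓  (p4,d2,a1)→cleaned(a1,d2) ✓  (p4,d4,a4)→cleaned(a4,d4) ✓  (p4,d4,a5)→cleaned(a5,d4) ✓  (p5,d4,a1)→cleaned(a1,d4) ✗  (p5,d6,a2)→cleaned(a2,d6) ✗
Counterexamples (restrictor triples failing the scope): 4.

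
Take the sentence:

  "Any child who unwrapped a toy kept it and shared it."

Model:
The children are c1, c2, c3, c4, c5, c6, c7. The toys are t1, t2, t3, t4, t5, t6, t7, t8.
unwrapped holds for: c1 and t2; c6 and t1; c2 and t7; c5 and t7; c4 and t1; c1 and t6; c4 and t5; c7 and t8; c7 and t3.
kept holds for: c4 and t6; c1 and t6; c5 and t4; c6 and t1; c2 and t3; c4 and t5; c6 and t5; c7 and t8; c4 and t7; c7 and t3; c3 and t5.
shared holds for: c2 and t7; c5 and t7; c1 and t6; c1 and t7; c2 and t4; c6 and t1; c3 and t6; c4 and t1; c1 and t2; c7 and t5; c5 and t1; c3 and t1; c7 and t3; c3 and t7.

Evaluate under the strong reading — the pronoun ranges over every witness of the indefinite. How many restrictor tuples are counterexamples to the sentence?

"it" takes "a toy" as antecedent — a donkey pronoun bound across the clause boundary.
Strong reading: for every (c,t) with unwrapped(c,t), kept(c,t) ∧ shared(c,t).
Restrictor pairs: (c1,t2) ✗  (c1,t6) ✓  (c2,t7) ✗  (c4,t1) ✗  (c4,t5) ✗  (c5,t7) ✗  (c6,t1) ✓  (c7,t3) ✓  (c7,t8) ✗
Counterexamples (restrictor pairs failing the scope): 6.

6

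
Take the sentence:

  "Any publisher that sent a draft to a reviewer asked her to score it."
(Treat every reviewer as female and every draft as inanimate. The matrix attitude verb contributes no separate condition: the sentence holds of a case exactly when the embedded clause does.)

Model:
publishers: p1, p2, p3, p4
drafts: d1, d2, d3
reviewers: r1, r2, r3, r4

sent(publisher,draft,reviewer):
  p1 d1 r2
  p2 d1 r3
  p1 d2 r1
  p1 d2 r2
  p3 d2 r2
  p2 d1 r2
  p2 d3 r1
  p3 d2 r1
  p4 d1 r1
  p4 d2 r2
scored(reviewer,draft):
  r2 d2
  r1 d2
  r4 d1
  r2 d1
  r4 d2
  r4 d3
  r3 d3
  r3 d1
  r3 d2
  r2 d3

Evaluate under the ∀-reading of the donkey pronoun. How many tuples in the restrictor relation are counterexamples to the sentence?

"her" takes "a reviewer" as antecedent and "it" takes "a draft"; both are donkey pronouns co-varying with the restrictor.
Strong reading: for every (p,d,r) with sent(p,d,r), scored(r,d).
Restrictor triples: (p1,d1,r2)→scored(r2,d1) ✓  (p1,d2,r1)→scored(r1,d2) ✓  (p1,d2,r2)→scored(r2,d2) ✓  (p2,d1,r2)→scored(r2,d1) ✓  (p2,d1,r3)→scored(r3,d1) ✓  (p2,d3,r1)→scored(r1,d3) ✗  (p3,d2,r1)→scored(r1,d2) ✓  (p3,d2,r2)→scored(r2,d2) ✓  (p4,d1,r1)→scored(r1,d1) ✗  (p4,d2,r2)→scored(r2,d2) ✓
Counterexamples (restrictor triples failing the scope): 2.

2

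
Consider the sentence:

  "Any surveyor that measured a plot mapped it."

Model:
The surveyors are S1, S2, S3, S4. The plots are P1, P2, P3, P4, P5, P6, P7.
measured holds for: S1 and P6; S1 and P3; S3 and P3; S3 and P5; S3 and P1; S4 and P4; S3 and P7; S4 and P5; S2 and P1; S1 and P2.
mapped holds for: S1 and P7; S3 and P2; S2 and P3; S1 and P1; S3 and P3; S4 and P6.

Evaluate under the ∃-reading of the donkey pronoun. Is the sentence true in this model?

"it" takes "a plot" as antecedent — a donkey pronoun bound across the clause boundary.
Weak reading: every surveyor s with some measured-plot has at least one measured-plot p such that mapped(s,p).
Per surveyor: S1:✗  S2:✗  S3:✓  S4:✗
S1 has no witness among its measured-plots.

False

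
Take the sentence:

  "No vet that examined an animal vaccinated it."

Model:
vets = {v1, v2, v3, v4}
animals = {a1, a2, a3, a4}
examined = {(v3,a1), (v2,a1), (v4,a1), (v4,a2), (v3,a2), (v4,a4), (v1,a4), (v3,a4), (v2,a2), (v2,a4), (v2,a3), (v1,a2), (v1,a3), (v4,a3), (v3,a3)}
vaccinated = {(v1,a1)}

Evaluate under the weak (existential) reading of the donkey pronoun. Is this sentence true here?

True

"it" takes "an animal" as antecedent — a donkey pronoun bound across the clause boundary.
Truth condition: for no (v,a) with examined(v,a) does vaccinated(v,a) hold.
Restrictor pairs — does the scope hold? (v1,a2):fails  (v1,a3):fails  (v1,a4):fails  (v2,a1):fails  (v2,a2):fails  (v2,a3):fails  (v2,a4):fails  (v3,a1):fails  (v3,a2):fails  (v3,a3):fails  (v3,a4):fails  (v4,a1):fails  (v4,a2):fails  (v4,a3):fails  (v4,a4):fails
Scope holds for no restrictor pair, so the sentence is true.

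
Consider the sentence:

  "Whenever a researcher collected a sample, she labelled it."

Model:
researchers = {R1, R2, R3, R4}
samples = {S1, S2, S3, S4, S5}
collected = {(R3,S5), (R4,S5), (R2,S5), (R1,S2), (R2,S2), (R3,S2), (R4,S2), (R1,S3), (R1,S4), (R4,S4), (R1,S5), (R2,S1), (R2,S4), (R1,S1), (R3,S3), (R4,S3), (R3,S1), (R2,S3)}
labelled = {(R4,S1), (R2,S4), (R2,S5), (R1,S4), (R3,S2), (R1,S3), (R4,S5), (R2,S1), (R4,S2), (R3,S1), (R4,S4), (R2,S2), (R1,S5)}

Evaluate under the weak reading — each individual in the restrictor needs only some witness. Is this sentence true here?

True

"it" takes "a sample" as antecedent — a donkey pronoun bound across the clause boundary.
Weak reading: every researcher r with some collected-sample has at least one collected-sample s such that labelled(r,s).
Per researcher: R1:✓  R2:✓  R3:✓  R4:✓
Every researcher in the restrictor has a witness.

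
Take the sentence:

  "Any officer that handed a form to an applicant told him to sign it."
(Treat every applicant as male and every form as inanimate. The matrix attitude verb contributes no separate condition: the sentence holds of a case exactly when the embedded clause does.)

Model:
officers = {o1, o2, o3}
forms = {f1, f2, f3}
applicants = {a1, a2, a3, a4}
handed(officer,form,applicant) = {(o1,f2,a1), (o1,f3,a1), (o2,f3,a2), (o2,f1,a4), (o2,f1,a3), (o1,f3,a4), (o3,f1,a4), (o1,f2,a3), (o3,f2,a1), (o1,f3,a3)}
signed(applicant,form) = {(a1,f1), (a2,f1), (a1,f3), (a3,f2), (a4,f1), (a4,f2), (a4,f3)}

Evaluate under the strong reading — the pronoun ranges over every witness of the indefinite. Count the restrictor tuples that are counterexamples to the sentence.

5

"him" takes "an applicant" as antecedent and "it" takes "a form"; both are donkey pronouns co-varying with the restrictor.
Strong reading: for every (o,f,a) with handed(o,f,a), signed(a,f).
Restrictor triples: (o1,f2,a1)→signed(a1,f2) ✗  (o1,f2,a3)→signed(a3,f2) ✓  (o1,f3,a1)→signed(a1,f3) ✓  (o1,f3,a3)→signed(a3,f3) ✗  (o1,f3,a4)→signed(a4,f3) ✓  (o2,f1,a3)→signed(a3,f1) ✗  (o2,f1,a4)→signed(a4,f1) ✓  (o2,f3,a2)→signed(a2,f3) ✗  (o3,f1,a4)→signed(a4,f1) ✓  (o3,f2,a1)→signed(a1,f2) ✗
Counterexamples (restrictor triples failing the scope): 5.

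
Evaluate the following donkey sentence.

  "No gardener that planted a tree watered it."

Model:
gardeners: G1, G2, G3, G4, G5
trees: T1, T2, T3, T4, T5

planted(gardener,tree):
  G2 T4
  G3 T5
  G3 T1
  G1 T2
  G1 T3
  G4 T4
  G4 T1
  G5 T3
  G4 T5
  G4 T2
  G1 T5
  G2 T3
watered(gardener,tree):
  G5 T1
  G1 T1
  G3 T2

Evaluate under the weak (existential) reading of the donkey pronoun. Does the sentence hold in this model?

"it" takes "a tree" as antecedent — a donkey pronoun bound across the clause boundary.
Truth condition: for no (g,t) with planted(g,t) does watered(g,t) hold.
Restrictor pairs — does the scope hold? (G1,T2):fails  (G1,T3):fails  (G1,T5):fails  (G2,T3):fails  (G2,T4):fails  (G3,T1):fails  (G3,T5):fails  (G4,T1):fails  (G4,T2):fails  (G4,T4):fails  (G4,T5):fails  (G5,T3):fails
Scope holds for no restrictor pair, so the sentence is true.

True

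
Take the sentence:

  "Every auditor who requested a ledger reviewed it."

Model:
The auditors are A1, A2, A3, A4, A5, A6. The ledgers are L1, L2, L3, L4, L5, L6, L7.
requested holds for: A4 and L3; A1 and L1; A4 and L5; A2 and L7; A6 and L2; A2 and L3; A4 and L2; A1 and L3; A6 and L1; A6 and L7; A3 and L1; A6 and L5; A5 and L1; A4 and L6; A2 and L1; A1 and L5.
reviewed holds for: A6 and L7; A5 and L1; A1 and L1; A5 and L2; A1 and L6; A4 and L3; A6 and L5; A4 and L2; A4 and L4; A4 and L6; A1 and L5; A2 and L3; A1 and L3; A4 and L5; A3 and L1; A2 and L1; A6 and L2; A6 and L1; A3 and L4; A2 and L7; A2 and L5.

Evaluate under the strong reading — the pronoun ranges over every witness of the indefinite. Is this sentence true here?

True

"it" takes "a ledger" as antecedent — a donkey pronoun bound across the clause boundary.
Strong reading: for every (a,l) with requested(a,l), reviewed(a,l).
Restrictor pairs: (A1,L1) ✓  (A1,L3) ✓  (A1,L5) ✓  (A2,L1) ✓  (A2,L3) ✓  (A2,L7) ✓  (A3,L1) ✓  (A4,L2) ✓  (A4,L3) ✓  (A4,L5) ✓  (A4,L6) ✓  (A5,L1) ✓  (A6,L1) ✓  (A6,L2) ✓  (A6,L5) ✓  (A6,L7) ✓
Every restrictor pair satisfies the scope.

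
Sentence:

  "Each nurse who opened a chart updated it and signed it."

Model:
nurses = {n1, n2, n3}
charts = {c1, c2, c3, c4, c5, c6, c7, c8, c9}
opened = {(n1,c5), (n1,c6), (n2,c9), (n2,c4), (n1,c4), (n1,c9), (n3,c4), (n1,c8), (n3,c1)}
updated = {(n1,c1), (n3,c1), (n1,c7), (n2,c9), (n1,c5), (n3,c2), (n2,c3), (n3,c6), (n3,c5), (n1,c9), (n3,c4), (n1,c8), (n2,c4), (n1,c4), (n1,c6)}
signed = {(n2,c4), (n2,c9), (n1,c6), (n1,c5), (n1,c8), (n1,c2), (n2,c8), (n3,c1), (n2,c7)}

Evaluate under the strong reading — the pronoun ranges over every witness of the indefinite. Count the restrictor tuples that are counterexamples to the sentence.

"it" takes "a chart" as antecedent — a donkey pronoun bound across the clause boundary.
Strong reading: for every (n,c) with opened(n,c), updated(n,c) ∧ signed(n,c).
Restrictor pairs: (n1,c4) ✗  (n1,c5) ✓  (n1,c6) ✓  (n1,c8) ✓  (n1,c9) ✗  (n2,c4) ✓  (n2,c9) ✓  (n3,c1) ✓  (n3,c4) ✗
Counterexamples (restrictor pairs failing the scope): 3.

3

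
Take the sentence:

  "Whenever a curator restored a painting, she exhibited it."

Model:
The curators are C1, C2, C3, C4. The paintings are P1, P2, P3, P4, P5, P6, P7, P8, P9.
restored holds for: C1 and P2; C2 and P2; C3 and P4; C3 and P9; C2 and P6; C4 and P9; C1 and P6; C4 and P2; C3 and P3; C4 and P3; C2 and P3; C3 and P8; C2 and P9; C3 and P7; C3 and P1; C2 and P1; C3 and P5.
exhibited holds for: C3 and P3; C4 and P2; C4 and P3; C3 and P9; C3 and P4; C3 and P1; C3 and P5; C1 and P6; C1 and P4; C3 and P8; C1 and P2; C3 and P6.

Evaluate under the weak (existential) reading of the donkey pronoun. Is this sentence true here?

"it" takes "a painting" as antecedent — a donkey pronoun bound across the clause boundary.
Weak reading: every curator c with some restored-painting has at least one restored-painting p such that exhibited(c,p).
Per curator: C1:✓  C2:✗  C3:✓  C4:✓
C2 has no witness among its restored-paintings.

False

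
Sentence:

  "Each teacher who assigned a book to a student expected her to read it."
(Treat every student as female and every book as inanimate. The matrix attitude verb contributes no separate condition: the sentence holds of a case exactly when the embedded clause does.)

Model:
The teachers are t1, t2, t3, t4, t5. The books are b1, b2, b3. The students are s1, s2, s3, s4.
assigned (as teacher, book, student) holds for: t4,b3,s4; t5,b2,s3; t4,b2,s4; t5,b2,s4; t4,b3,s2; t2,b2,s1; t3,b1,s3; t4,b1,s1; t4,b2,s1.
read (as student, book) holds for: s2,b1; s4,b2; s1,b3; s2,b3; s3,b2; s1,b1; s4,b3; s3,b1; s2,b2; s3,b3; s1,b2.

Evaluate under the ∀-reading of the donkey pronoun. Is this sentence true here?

True

"her" takes "a student" as antecedent and "it" takes "a book"; both are donkey pronouns co-varying with the restrictor.
Strong reading: for every (t,b,s) with assigned(t,b,s), read(s,b).
Restrictor triples: (t2,b2,s1)→read(s1,b2) ✓  (t3,b1,s3)→read(s3,b1) ✓  (t4,b1,s1)→read(s1,b1) ✓  (t4,b2,s1)→read(s1,b2) ✓  (t4,b2,s4)→read(s4,b2) ✓  (t4,b3,s2)→read(s2,b3) ✓  (t4,b3,s4)→read(s4,b3) ✓  (t5,b2,s3)→read(s3,b2) ✓  (t5,b2,s4)→read(s4,b2) ✓
Every restrictor triple satisfies the scope.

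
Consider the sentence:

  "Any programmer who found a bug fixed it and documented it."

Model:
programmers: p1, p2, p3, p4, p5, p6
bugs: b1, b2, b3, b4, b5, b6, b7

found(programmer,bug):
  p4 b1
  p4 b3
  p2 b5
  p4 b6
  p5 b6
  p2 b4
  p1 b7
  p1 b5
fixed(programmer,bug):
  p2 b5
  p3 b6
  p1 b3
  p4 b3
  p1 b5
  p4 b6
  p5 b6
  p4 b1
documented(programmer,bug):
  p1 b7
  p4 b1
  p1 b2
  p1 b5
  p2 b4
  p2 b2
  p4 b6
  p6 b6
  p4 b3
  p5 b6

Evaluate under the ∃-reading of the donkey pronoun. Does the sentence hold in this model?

"it" takes "a bug" as antecedent — a donkey pronoun bound across the clause boundary.
Weak reading: every programmer p with some found-bug has at least one found-bug b such that fixed(p,b) ∧ documented(p,b).
Per programmer: p1:✓  p2:✗  p4:✓  p5:✓
p2 has no witness among its found-bugs.

False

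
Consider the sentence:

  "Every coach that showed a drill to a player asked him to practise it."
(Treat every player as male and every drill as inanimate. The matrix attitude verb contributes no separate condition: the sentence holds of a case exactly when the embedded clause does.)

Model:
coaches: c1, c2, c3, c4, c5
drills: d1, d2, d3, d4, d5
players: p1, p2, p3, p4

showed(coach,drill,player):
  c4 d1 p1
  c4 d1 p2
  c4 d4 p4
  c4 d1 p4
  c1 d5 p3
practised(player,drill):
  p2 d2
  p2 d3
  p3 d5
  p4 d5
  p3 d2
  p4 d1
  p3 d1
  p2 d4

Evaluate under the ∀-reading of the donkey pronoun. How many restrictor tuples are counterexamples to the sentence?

3

"him" takes "a player" as antecedent and "it" takes "a drill"; both are donkey pronouns co-varying with the restrictor.
Strong reading: for every (c,d,p) with showed(c,d,p), practised(p,d).
Restrictor triples: (c1,d5,p3)→practised(p3,d5) ✓  (c4,d1,p1)→practised(p1,d1) ✗  (c4,d1,p2)→practised(p2,d1) ✗  (c4,d1,p4)→practised(p4,d1) ✓  (c4,d4,p4)→practised(p4,d4) ✗
Counterexamples (restrictor triples failing the scope): 3.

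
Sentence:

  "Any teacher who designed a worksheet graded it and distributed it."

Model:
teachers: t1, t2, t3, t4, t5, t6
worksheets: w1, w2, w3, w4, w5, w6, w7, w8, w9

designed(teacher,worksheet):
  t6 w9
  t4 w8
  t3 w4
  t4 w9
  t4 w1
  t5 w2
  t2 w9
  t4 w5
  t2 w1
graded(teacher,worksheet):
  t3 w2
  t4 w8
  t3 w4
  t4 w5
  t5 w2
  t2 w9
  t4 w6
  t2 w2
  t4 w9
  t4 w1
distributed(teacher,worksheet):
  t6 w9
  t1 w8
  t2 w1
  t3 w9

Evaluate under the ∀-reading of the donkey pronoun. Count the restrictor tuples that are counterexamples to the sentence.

"it" takes "a worksheet" as antecedent — a donkey pronoun bound across the clause boundary.
Strong reading: for every (t,w) with designed(t,w), graded(t,w) ∧ distributed(t,w).
Restrictor pairs: (t2,w1) ✗  (t2,w9) ✗  (t3,w4) ✗  (t4,w1) ✗  (t4,w5) ✗  (t4,w8) ✗  (t4,w9) ✗  (t5,w2) ✗  (t6,w9) ✗
Counterexamples (restrictor pairs failing the scope): 9.

9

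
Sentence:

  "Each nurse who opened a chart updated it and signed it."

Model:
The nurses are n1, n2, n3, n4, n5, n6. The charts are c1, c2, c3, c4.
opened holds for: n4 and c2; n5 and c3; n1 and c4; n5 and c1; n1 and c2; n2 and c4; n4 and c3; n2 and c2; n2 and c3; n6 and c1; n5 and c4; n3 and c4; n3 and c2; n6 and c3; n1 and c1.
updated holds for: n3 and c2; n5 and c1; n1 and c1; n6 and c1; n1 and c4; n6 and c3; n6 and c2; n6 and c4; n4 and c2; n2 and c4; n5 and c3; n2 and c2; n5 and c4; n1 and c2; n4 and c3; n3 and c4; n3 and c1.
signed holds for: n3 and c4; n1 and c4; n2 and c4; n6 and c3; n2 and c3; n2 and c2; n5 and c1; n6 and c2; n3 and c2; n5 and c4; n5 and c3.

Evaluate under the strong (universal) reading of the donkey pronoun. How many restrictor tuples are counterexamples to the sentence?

"it" takes "a chart" as antecedent — a donkey pronoun bound across the clause boundary.
Strong reading: for every (n,c) with opened(n,c), updated(n,c) ∧ signed(n,c).
Restrictor pairs: (n1,c1) ✗  (n1,c2) ✗  (n1,c4) ✓  (n2,c2) ✓  (n2,c3) ✗  (n2,c4) ✓  (n3,c2) ✓  (n3,c4) ✓  (n4,c2) ✗  (n4,c3) ✗  (n5,c1) ✓  (n5,c3) ✓  (n5,c4) ✓  (n6,c1) ✗  (n6,c3) ✓
Counterexamples (restrictor pairs failing the scope): 6.

6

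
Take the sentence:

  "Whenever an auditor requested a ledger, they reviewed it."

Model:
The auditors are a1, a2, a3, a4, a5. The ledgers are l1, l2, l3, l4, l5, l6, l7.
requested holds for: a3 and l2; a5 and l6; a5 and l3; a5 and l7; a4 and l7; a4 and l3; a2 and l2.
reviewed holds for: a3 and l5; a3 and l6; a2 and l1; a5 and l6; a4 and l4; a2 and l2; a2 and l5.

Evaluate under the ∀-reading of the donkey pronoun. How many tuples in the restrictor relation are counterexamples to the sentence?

"it" takes "a ledger" as antecedent — a donkey pronoun bound across the clause boundary.
Strong reading: for every (a,l) with requested(a,l), reviewed(a,l).
Restrictor pairs: (a2,l2) ✓  (a3,l2) ✗  (a4,l3) ✗  (a4,l7) ✗  (a5,l3) ✗  (a5,l6) ✓  (a5,l7) ✗
Counterexamples (restrictor pairs failing the scope): 5.

5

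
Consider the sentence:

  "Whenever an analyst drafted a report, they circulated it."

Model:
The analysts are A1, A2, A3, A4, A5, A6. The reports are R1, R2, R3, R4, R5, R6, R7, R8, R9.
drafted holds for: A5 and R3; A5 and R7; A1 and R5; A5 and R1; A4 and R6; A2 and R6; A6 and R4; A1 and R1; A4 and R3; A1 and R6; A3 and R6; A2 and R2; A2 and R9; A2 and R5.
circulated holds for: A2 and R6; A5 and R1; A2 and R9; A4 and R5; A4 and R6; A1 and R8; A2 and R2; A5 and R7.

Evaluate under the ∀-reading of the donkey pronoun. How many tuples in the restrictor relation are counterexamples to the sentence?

"it" takes "a report" as antecedent — a donkey pronoun bound across the clause boundary.
Strong reading: for every (a,r) with drafted(a,r), circulated(a,r).
Restrictor pairs: (A1,R1) ✗  (A1,R5) ✗  (A1,R6) ✗  (A2,R2) ✓  (A2,R5) ✗  (A2,R6) ✓  (A2,R9) ✓  (A3,R6) ✗  (A4,R3) ✗  (A4,R6) ✓  (A5,R1) ✓  (A5,R3) ✗  (A5,R7) ✓  (A6,R4) ✗
Counterexamples (restrictor pairs failing the scope): 8.

8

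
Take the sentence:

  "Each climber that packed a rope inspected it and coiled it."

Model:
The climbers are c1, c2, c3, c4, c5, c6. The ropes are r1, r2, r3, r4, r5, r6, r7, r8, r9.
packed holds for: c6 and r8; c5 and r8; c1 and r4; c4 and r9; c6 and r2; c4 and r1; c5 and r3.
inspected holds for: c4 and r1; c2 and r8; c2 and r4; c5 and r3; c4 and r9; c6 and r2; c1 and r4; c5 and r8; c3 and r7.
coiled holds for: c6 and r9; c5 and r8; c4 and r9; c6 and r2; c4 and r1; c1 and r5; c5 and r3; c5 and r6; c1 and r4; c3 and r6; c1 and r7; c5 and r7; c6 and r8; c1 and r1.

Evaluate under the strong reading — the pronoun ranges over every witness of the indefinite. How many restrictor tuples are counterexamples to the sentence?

1

"it" takes "a rope" as antecedent — a donkey pronoun bound across the clause boundary.
Strong reading: for every (c,r) with packed(c,r), inspected(c,r) ∧ coiled(c,r).
Restrictor pairs: (c1,r4) ✓  (c4,r1) ✓  (c4,r9) ✓  (c5,r3) ✓  (c5,r8) ✓  (c6,r2) ✓  (c6,r8) ✗
Counterexamples (restrictor pairs failing the scope): 1.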